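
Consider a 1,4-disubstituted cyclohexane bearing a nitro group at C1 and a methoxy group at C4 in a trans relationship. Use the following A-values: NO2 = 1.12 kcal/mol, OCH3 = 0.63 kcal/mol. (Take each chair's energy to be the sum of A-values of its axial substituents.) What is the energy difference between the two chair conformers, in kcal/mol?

1.75 kcal/mol

C1 and C4 have opposite parity, so for the trans isomer the two substituents are e,e in one chair and a,a in the other.
Chair I (nitro axial, methoxy axial): E = 1.75 kcal/mol.
Chair II (nitro equatorial, methoxy equatorial): E = 0.00 kcal/mol.
ΔE = 1.75 − 0.00 = 1.75 kcal/mol; chair II is more stable.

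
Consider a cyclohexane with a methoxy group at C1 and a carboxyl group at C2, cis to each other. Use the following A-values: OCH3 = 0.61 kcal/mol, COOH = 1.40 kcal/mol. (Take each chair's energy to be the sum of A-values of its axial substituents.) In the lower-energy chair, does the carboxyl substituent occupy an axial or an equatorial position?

C1 and C2 have opposite parity, so for the cis isomer the two substituents are one axial and one equatorial in each chair.
Chair I (methoxy axial, carboxyl equatorial): E = 0.61 kcal/mol.
Chair II (methoxy equatorial, carboxyl axial): E = 1.40 kcal/mol.
Chair I is the more stable (lower-energy) conformer, and in that chair the carboxyl group is equatorial.

equatorial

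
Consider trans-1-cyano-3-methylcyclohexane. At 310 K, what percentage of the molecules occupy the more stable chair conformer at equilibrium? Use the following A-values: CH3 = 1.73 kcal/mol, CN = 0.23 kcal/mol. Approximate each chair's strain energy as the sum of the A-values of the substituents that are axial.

91.9%

C1 and C3 have the same parity, so for the trans isomer the two substituents are one axial and one equatorial in each chair.
Chair I (methyl axial, cyano equatorial): E = 1.73 kcal/mol; chair II (methyl equatorial, cyano axial): E = 0.23 kcal/mol.
ΔG = 1.50 kcal/mol between the two chairs.
K = exp(ΔG/RT) with R = 1.987×10⁻³ kcal mol⁻¹ K⁻¹ and T = 310 K gives K ≈ 11.4.
Fraction in the lower-energy chair = K/(K+1) = 91.9%.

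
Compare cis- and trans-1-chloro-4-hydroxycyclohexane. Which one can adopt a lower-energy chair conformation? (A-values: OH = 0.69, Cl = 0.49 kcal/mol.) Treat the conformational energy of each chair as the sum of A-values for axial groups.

At 1,4 positions (parity opposite): cis → (a,e or e,a); trans → (e,e or a,a).
Best chair for cis: E = 0.49 kcal/mol; best chair for trans: E = 0.00 kcal/mol.
The trans isomer is lower by 0.49 kcal/mol.

trans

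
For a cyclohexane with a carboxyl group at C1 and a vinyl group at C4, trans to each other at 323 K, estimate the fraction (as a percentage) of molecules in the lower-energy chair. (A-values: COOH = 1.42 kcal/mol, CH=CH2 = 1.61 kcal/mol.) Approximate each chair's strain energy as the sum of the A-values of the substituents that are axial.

99.1%

C1 and C4 have opposite parity, so for the trans isomer the two substituents are e,e in one chair and a,a in the other.
Chair I (carboxyl axial, vinyl axial): E = 3.03 kcal/mol; chair II (carboxyl equatorial, vinyl equatorial): E = 0.00 kcal/mol.
ΔG = 3.03 kcal/mol between the two chairs.
K = exp(ΔG/RT) with R = 1.987×10⁻³ kcal mol⁻¹ K⁻¹ and T = 323 K gives K ≈ 112.
Fraction in the lower-energy chair = K/(K+1) = 99.1%.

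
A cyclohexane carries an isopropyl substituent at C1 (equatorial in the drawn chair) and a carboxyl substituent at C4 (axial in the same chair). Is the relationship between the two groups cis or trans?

cis

C1 and C4 have opposite parity, so their axial bonds point in opposite directions.
With opposite-parity carbons, two substituents on the same face are one axial and one equatorial; opposite faces give both axial or both equatorial.
Here the groups are equatorial/axial → same face → cis.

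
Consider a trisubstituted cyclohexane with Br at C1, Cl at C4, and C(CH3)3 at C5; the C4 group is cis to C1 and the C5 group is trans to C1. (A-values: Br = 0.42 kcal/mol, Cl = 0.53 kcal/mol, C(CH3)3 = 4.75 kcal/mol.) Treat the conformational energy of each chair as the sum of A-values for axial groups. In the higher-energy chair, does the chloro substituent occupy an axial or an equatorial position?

Chair I (bromo axial, chloro equatorial, tert-butyl equatorial): E = 0.42 kcal/mol.
Chair II (bromo equatorial, chloro axial, tert-butyl axial): E = 5.28 kcal/mol.
Chair II is the less stable (higher-energy) conformer, and in that chair the chloro group is axial.

axial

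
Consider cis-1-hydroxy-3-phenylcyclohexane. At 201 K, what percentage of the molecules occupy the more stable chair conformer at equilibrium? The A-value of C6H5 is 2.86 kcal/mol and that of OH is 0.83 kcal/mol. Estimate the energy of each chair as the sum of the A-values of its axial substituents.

100.0%

C1 and C3 have the same parity, so for the cis isomer the two substituents are e,e in one chair and a,a in the other.
Chair I (phenyl axial, hydroxyl axial): E = 3.69 kcal/mol; chair II (phenyl equatorial, hydroxyl equatorial): E = 0.00 kcal/mol.
ΔG = 3.69 kcal/mol between the two chairs.
K = exp(ΔG/RT) with R = 1.987×10⁻³ kcal mol⁻¹ K⁻¹ and T = 201 K gives K ≈ 1.03e+04.
Fraction in the lower-energy chair = K/(K+1) = 100.0%.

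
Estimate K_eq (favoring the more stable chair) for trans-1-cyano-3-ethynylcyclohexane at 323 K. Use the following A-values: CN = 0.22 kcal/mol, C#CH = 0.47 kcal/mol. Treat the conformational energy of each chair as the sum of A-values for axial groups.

K ≈ 1.48

C1 and C3 have the same parity, so for the trans isomer the two substituents are one axial and one equatorial in each chair.
Chair I (cyano axial, ethynyl equatorial): E = 0.22 kcal/mol; chair II (cyano equatorial, ethynyl axial): E = 0.47 kcal/mol.
ΔG = 0.25 kcal/mol between the two chairs.
K = exp(ΔG/RT) with R = 1.987×10⁻³ kcal mol⁻¹ K⁻¹ and T = 323 K gives K ≈ 1.48.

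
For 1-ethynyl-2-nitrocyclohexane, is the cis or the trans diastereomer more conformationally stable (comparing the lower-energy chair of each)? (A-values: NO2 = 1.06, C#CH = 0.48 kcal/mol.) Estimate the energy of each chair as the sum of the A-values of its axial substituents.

trans

At 1,2 positions (parity opposite): cis → (a,e or e,a); trans → (e,e or a,a).
Best chair for cis: E = 0.48 kcal/mol; best chair for trans: E = 0.00 kcal/mol.
The trans isomer is lower by 0.48 kcal/mol.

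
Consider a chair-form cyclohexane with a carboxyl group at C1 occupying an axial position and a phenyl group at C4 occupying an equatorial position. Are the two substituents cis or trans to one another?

cis

C1 and C4 have opposite parity, so their axial bonds point in opposite directions.
With opposite-parity carbons, two substituents on the same face are one axial and one equatorial; opposite faces give both axial or both equatorial.
Here the groups are axial/equatorial → same face → cis.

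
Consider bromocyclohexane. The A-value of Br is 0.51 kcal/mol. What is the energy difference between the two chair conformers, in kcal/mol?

A monosubstituted cyclohexane has one chair with the bromo group axial (E = A = 0.51 kcal/mol) and one with it equatorial (E = 0).
ΔE = 0.51 − 0 = 0.51 kcal/mol.

0.51 kcal/mol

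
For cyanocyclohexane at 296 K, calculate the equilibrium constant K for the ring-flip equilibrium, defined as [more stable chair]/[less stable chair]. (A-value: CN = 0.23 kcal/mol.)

One chair has the cyano group axial (E = 0.23 kcal/mol) and the other has it equatorial (E = 0).
ΔG = 0.23 kcal/mol between the two chairs.
K = exp(ΔG/RT) with R = 1.987×10⁻³ kcal mol⁻¹ K⁻¹ and T = 296 K gives K ≈ 1.48.

K ≈ 1.48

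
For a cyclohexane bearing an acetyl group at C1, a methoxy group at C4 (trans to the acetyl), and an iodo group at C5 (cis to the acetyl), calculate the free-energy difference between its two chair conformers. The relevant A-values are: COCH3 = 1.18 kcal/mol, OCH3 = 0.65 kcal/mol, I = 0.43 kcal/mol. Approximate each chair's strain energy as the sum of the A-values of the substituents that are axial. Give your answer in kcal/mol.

Chair I (acetyl axial, methoxy axial, iodo axial): E = 2.26 kcal/mol.
Chair II (acetyl equatorial, methoxy equatorial, iodo equatorial): E = 0.00 kcal/mol.
ΔE = 2.26 − 0.00 = 2.26 kcal/mol; chair II is more stable.

2.26 kcal/mol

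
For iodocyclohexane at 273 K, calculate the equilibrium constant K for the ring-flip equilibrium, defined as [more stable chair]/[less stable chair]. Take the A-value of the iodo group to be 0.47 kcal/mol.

One chair has the iodo group axial (E = 0.47 kcal/mol) and the other has it equatorial (E = 0).
ΔG = 0.47 kcal/mol between the two chairs.
K = exp(ΔG/RT) with R = 1.987×10⁻³ kcal mol⁻¹ K⁻¹ and T = 273 K gives K ≈ 2.38.

K ≈ 2.38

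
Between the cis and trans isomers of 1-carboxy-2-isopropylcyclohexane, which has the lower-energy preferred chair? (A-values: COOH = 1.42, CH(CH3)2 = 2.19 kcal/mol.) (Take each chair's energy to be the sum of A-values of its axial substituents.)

trans

At 1,2 positions (parity opposite): cis → (a,e or e,a); trans → (e,e or a,a).
Best chair for cis: E = 1.42 kcal/mol; best chair for trans: E = 0.00 kcal/mol.
The trans isomer is lower by 1.42 kcal/mol.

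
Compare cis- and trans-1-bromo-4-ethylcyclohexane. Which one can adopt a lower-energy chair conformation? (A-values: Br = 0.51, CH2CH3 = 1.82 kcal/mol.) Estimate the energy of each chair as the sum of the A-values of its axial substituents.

At 1,4 positions (parity opposite): cis → (a,e or e,a); trans → (e,e or a,a).
Best chair for cis: E = 0.51 kcal/mol; best chair for trans: E = 0.00 kcal/mol.
The trans isomer is lower by 0.51 kcal/mol.

trans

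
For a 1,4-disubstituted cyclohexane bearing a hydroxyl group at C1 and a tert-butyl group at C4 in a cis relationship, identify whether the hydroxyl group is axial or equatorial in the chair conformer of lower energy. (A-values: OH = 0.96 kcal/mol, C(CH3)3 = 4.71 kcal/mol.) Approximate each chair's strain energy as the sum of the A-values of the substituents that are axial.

axial

C1 and C4 have opposite parity, so for the cis isomer the two substituents are one axial and one equatorial in each chair.
Chair I (hydroxyl axial, tert-butyl equatorial): E = 0.96 kcal/mol.
Chair II (hydroxyl equatorial, tert-butyl axial): E = 4.71 kcal/mol.
Chair I is the more stable (lower-energy) conformer, and in that chair the hydroxyl group is axial.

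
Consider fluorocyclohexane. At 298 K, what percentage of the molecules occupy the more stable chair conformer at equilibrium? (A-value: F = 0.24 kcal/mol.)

One chair has the fluoro group axial (E = 0.24 kcal/mol) and the other has it equatorial (E = 0).
ΔG = 0.24 kcal/mol between the two chairs.
K = exp(ΔG/RT) with R = 1.987×10⁻³ kcal mol⁻¹ K⁻¹ and T = 298 K gives K ≈ 1.5.
Fraction in the lower-energy chair = K/(K+1) = 60.0%.

60.0%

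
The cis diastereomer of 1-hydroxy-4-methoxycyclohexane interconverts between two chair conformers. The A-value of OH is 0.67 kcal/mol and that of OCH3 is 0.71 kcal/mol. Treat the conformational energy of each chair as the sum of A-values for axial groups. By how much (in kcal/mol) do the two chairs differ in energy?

0.04 kcal/mol

C1 and C4 have opposite parity, so for the cis isomer the two substituents are one axial and one equatorial in each chair.
Chair I (hydroxyl axial, methoxy equatorial): E = 0.67 kcal/mol.
Chair II (hydroxyl equatorial, methoxy axial): E = 0.71 kcal/mol.
ΔE = 0.71 − 0.67 = 0.04 kcal/mol; chair I is more stable.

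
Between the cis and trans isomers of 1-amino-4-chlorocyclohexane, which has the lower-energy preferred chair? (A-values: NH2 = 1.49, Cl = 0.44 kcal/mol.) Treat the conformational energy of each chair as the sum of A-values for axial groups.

trans

At 1,4 positions (parity opposite): cis → (a,e or e,a); trans → (e,e or a,a).
Best chair for cis: E = 0.44 kcal/mol; best chair for trans: E = 0.00 kcal/mol.
The trans isomer is lower by 0.44 kcal/mol.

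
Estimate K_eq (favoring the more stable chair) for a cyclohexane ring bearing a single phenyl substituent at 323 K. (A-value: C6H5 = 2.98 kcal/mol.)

One chair has the phenyl group axial (E = 2.98 kcal/mol) and the other has it equatorial (E = 0).
ΔG = 2.98 kcal/mol between the two chairs.
K = exp(ΔG/RT) with R = 1.987×10⁻³ kcal mol⁻¹ K⁻¹ and T = 323 K gives K ≈ 104.

K ≈ 104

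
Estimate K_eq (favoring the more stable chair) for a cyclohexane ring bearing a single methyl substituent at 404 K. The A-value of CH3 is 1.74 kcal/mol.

K ≈ 8.74

One chair has the methyl group axial (E = 1.74 kcal/mol) and the other has it equatorial (E = 0).
ΔG = 1.74 kcal/mol between the two chairs.
K = exp(ΔG/RT) with R = 1.987×10⁻³ kcal mol⁻¹ K⁻¹ and T = 404 K gives K ≈ 8.74.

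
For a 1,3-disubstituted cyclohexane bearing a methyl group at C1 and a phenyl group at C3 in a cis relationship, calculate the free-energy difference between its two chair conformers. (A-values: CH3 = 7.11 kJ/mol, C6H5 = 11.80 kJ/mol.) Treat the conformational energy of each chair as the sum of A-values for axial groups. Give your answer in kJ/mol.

18.91 kJ/mol

C1 and C3 have the same parity, so for the cis isomer the two substituents are e,e in one chair and a,a in the other.
Chair I (methyl axial, phenyl axial): E = 18.91 kJ/mol.
Chair II (methyl equatorial, phenyl equatorial): E = 0.00 kJ/mol.
ΔE = 18.91 − 0.00 = 18.91 kJ/mol; chair II is more stable.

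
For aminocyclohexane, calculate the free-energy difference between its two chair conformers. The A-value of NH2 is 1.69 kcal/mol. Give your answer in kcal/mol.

A monosubstituted cyclohexane has one chair with the amino group axial (E = A = 1.69 kcal/mol) and one with it equatorial (E = 0).
ΔE = 1.69 − 0 = 1.69 kcal/mol.

1.69 kcal/mol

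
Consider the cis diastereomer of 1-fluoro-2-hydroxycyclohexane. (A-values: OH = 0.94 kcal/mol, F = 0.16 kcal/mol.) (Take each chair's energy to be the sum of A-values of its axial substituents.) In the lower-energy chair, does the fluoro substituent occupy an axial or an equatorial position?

axial

C1 and C2 have opposite parity, so for the cis isomer the two substituents are one axial and one equatorial in each chair.
Chair I (hydroxyl axial, fluoro equatorial): E = 0.94 kcal/mol.
Chair II (hydroxyl equatorial, fluoro axial): E = 0.16 kcal/mol.
Chair II is the more stable (lower-energy) conformer, and in that chair the fluoro group is axial.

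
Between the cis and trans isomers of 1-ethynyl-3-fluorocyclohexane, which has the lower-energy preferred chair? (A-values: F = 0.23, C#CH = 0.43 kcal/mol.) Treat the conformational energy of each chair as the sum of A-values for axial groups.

At 1,3 positions (parity same): cis → (e,e or a,a); trans → (a,e or e,a).
Best chair for cis: E = 0.00 kcal/mol; best chair for trans: E = 0.23 kcal/mol.
The cis isomer is lower by 0.23 kcal/mol.

cis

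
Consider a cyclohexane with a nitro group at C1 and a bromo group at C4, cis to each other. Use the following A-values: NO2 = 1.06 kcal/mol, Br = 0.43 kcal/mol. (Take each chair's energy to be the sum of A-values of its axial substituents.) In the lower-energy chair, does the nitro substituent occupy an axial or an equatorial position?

C1 and C4 have opposite parity, so for the cis isomer the two substituents are one axial and one equatorial in each chair.
Chair I (nitro axial, bromo equatorial): E = 1.06 kcal/mol.
Chair II (nitro equatorial, bromo axial): E = 0.43 kcal/mol.
Chair II is the more stable (lower-energy) conformer, and in that chair the nitro group is equatorial.

equatorial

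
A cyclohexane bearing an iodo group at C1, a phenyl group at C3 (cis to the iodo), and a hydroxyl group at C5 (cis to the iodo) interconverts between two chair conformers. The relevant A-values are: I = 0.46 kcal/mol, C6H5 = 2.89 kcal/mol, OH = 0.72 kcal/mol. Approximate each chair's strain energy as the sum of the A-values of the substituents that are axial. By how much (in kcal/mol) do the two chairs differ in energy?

Chair I (iodo axial, phenyl axial, hydroxyl axial): E = 4.07 kcal/mol.
Chair II (iodo equatorial, phenyl equatorial, hydroxyl equatorial): E = 0.00 kcal/mol.
ΔE = 4.07 − 0.00 = 4.07 kcal/mol; chair II is more stable.

4.07 kcal/mol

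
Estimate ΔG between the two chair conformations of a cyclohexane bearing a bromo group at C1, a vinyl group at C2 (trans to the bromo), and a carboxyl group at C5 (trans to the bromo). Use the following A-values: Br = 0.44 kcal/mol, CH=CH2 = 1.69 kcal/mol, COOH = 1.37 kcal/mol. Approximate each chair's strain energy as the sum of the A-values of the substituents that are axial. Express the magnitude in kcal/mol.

0.76 kcal/mol

Chair I (bromo axial, vinyl axial, carboxyl equatorial): E = 2.13 kcal/mol.
Chair II (bromo equatorial, vinyl equatorial, carboxyl axial): E = 1.37 kcal/mol.
ΔE = 2.13 − 1.37 = 0.76 kcal/mol; chair II is more stable.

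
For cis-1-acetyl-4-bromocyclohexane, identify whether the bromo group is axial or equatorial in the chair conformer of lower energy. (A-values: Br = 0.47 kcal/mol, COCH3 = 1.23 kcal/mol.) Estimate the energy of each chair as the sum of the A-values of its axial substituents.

axial

C1 and C4 have opposite parity, so for the cis isomer the two substituents are one axial and one equatorial in each chair.
Chair I (bromo axial, acetyl equatorial): E = 0.47 kcal/mol.
Chair II (bromo equatorial, acetyl axial): E = 1.23 kcal/mol.
Chair I is the more stable (lower-energy) conformer, and in that chair the bromo group is axial.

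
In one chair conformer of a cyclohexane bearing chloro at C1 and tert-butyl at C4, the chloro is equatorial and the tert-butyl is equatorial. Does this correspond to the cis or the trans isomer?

trans

C1 and C4 have opposite parity, so their axial bonds point in opposite directions.
With opposite-parity carbons, two substituents on the same face are one axial and one equatorial; opposite faces give both axial or both equatorial.
Here the groups are equatorial/equatorial → opposite face → trans.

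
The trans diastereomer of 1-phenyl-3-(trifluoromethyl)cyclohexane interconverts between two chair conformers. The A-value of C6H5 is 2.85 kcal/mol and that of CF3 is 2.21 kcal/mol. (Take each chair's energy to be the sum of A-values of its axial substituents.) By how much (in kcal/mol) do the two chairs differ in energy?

0.64 kcal/mol

C1 and C3 have the same parity, so for the trans isomer the two substituents are one axial and one equatorial in each chair.
Chair I (phenyl axial, trifluoromethyl equatorial): E = 2.85 kcal/mol.
Chair II (phenyl equatorial, trifluoromethyl axial): E = 2.21 kcal/mol.
ΔE = 2.85 − 2.21 = 0.64 kcal/mol; chair II is more stable.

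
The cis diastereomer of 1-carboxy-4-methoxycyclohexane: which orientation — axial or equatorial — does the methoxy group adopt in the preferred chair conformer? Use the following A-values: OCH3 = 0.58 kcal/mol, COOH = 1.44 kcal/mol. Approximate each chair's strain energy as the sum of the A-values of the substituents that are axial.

axial

C1 and C4 have opposite parity, so for the cis isomer the two substituents are one axial and one equatorial in each chair.
Chair I (methoxy axial, carboxyl equatorial): E = 0.58 kcal/mol.
Chair II (methoxy equatorial, carboxyl axial): E = 1.44 kcal/mol.
Chair I is the more stable (lower-energy) conformer, and in that chair the methoxy group is axial.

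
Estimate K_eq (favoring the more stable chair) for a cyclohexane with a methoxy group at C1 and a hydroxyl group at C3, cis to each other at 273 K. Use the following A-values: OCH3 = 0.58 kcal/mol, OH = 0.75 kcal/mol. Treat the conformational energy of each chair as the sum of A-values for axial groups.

C1 and C3 have the same parity, so for the cis isomer the two substituents are e,e in one chair and a,a in the other.
Chair I (methoxy axial, hydroxyl axial): E = 1.33 kcal/mol; chair II (methoxy equatorial, hydroxyl equatorial): E = 0.00 kcal/mol.
ΔG = 1.33 kcal/mol between the two chairs.
K = exp(ΔG/RT) with R = 1.987×10⁻³ kcal mol⁻¹ K⁻¹ and T = 273 K gives K ≈ 11.6.

K ≈ 11.6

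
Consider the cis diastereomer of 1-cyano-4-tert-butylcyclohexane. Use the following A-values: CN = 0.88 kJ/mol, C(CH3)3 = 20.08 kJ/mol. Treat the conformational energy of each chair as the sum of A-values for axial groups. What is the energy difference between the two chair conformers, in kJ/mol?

C1 and C4 have opposite parity, so for the cis isomer the two substituents are one axial and one equatorial in each chair.
Chair I (cyano axial, tert-butyl equatorial): E = 0.88 kJ/mol.
Chair II (cyano equatorial, tert-butyl axial): E = 20.08 kJ/mol.
ΔE = 20.08 − 0.88 = 19.20 kJ/mol; chair I is more stable.

19.20 kJ/mol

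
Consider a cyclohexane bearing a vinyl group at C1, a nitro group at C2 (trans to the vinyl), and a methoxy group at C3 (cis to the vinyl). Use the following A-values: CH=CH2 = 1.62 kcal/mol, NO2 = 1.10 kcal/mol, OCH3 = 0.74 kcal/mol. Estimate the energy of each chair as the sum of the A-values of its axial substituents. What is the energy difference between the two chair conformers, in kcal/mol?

Chair I (vinyl axial, nitro axial, methoxy axial): E = 3.46 kcal/mol.
Chair II (vinyl equatorial, nitro equatorial, methoxy equatorial): E = 0.00 kcal/mol.
ΔE = 3.46 − 0.00 = 3.46 kcal/mol; chair II is more stable.

3.46 kcal/mol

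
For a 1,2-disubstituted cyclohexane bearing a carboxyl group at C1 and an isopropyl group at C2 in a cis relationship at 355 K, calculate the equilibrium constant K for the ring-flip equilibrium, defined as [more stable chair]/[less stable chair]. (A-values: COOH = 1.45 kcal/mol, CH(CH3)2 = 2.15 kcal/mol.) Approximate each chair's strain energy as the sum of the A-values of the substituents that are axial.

K ≈ 2.70

C1 and C2 have opposite parity, so for the cis isomer the two substituents are one axial and one equatorial in each chair.
Chair I (carboxyl axial, isopropyl equatorial): E = 1.45 kcal/mol; chair II (carboxyl equatorial, isopropyl axial): E = 2.15 kcal/mol.
ΔG = 0.70 kcal/mol between the two chairs.
K = exp(ΔG/RT) with R = 1.987×10⁻³ kcal mol⁻¹ K⁻¹ and T = 355 K gives K ≈ 2.7.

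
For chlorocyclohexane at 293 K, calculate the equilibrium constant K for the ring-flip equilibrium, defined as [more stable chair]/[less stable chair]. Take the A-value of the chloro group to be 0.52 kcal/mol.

K ≈ 2.44

One chair has the chloro group axial (E = 0.52 kcal/mol) and the other has it equatorial (E = 0).
ΔG = 0.52 kcal/mol between the two chairs.
K = exp(ΔG/RT) with R = 1.987×10⁻³ kcal mol⁻¹ K⁻¹ and T = 293 K gives K ≈ 2.44.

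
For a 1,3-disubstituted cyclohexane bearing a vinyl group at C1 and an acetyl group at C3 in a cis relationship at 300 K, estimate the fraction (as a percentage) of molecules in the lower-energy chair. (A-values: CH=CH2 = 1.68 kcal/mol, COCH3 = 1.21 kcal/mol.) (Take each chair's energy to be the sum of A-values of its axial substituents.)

99.2%

C1 and C3 have the same parity, so for the cis isomer the two substituents are e,e in one chair and a,a in the other.
Chair I (vinyl axial, acetyl axial): E = 2.89 kcal/mol; chair II (vinyl equatorial, acetyl equatorial): E = 0.00 kcal/mol.
ΔG = 2.89 kcal/mol between the two chairs.
K = exp(ΔG/RT) with R = 1.987×10⁻³ kcal mol⁻¹ K⁻¹ and T = 300 K gives K ≈ 128.
Fraction in the lower-energy chair = K/(K+1) = 99.2%.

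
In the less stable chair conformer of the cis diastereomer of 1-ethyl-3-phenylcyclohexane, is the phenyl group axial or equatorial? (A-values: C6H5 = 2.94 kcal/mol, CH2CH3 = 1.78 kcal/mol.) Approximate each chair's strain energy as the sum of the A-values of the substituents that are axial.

C1 and C3 have the same parity, so for the cis isomer the two substituents are e,e in one chair and a,a in the other.
Chair I (phenyl axial, ethyl axial): E = 4.72 kcal/mol.
Chair II (phenyl equatorial, ethyl equatorial): E = 0.00 kcal/mol.
Chair I is the less stable (higher-energy) conformer, and in that chair the phenyl group is axial.

axial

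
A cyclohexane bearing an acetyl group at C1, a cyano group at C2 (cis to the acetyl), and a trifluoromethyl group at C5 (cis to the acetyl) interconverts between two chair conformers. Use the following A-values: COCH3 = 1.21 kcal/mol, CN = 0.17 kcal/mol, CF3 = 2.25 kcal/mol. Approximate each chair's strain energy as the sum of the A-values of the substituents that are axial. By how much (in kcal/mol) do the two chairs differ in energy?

3.29 kcal/mol

Chair I (acetyl axial, cyano equatorial, trifluoromethyl axial): E = 3.46 kcal/mol.
Chair II (acetyl equatorial, cyano axial, trifluoromethyl equatorial): E = 0.17 kcal/mol.
ΔE = 3.46 − 0.17 = 3.29 kcal/mol; chair II is more stable.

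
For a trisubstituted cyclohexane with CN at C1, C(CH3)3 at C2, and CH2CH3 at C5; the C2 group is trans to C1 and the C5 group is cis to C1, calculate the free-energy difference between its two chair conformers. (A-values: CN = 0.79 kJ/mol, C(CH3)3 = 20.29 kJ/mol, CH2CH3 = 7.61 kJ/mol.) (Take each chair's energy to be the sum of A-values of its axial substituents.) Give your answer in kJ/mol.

Chair I (cyano axial, tert-butyl axial, ethyl axial): E = 28.69 kJ/mol.
Chair II (cyano equatorial, tert-butyl equatorial, ethyl equatorial): E = 0.00 kJ/mol.
ΔE = 28.69 − 0.00 = 28.69 kJ/mol; chair II is more stable.

28.69 kJ/mol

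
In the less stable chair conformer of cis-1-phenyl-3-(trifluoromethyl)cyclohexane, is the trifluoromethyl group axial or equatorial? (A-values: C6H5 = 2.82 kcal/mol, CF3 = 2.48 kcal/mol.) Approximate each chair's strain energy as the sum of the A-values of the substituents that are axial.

axial

C1 and C3 have the same parity, so for the cis isomer the two substituents are e,e in one chair and a,a in the other.
Chair I (phenyl axial, trifluoromethyl axial): E = 5.30 kcal/mol.
Chair II (phenyl equatorial, trifluoromethyl equatorial): E = 0.00 kcal/mol.
Chair I is the less stable (higher-energy) conformer, and in that chair the trifluoromethyl group is axial.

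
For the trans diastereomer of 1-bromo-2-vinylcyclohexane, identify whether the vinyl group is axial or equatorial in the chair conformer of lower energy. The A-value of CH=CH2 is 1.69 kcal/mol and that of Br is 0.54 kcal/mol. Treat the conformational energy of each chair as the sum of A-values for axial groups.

equatorial

C1 and C2 have opposite parity, so for the trans isomer the two substituents are e,e in one chair and a,a in the other.
Chair I (vinyl axial, bromo axial): E = 2.23 kcal/mol.
Chair II (vinyl equatorial, bromo equatorial): E = 0.00 kcal/mol.
Chair II is the more stable (lower-energy) conformer, and in that chair the vinyl group is equatorial.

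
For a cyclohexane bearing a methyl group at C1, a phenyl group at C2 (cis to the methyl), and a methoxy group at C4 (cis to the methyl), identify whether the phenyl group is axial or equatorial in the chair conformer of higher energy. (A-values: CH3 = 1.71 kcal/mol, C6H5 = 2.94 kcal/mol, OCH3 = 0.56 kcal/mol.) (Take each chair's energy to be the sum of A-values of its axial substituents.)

Chair I (methyl axial, phenyl equatorial, methoxy equatorial): E = 1.71 kcal/mol.
Chair II (methyl equatorial, phenyl axial, methoxy axial): E = 3.50 kcal/mol.
Chair II is the less stable (higher-energy) conformer, and in that chair the phenyl group is axial.

axial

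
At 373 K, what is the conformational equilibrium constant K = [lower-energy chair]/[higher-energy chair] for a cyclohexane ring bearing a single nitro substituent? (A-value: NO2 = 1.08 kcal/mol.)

K ≈ 4.29

One chair has the nitro group axial (E = 1.08 kcal/mol) and the other has it equatorial (E = 0).
ΔG = 1.08 kcal/mol between the two chairs.
K = exp(ΔG/RT) with R = 1.987×10⁻³ kcal mol⁻¹ K⁻¹ and T = 373 K gives K ≈ 4.29.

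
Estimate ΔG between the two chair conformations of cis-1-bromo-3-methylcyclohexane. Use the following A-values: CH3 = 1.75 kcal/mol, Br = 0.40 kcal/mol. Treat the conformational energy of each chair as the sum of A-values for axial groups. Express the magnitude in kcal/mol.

2.15 kcal/mol

C1 and C3 have the same parity, so for the cis isomer the two substituents are e,e in one chair and a,a in the other.
Chair I (methyl axial, bromo axial): E = 2.15 kcal/mol.
Chair II (methyl equatorial, bromo equatorial): E = 0.00 kcal/mol.
ΔE = 2.15 − 0.00 = 2.15 kcal/mol; chair II is more stable.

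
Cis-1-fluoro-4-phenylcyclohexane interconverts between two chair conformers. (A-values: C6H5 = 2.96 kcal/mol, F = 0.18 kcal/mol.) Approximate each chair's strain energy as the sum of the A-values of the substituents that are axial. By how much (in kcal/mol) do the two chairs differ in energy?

C1 and C4 have opposite parity, so for the cis isomer the two substituents are one axial and one equatorial in each chair.
Chair I (phenyl axial, fluoro equatorial): E = 2.96 kcal/mol.
Chair II (phenyl equatorial, fluoro axial): E = 0.18 kcal/mol.
ΔE = 2.96 − 0.18 = 2.78 kcal/mol; chair II is more stable.

2.78 kcal/mol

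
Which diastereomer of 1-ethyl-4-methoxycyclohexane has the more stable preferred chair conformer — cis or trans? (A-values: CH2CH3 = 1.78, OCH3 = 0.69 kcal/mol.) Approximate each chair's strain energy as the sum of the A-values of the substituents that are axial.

trans

At 1,4 positions (parity opposite): cis → (a,e or e,a); trans → (e,e or a,a).
Best chair for cis: E = 0.69 kcal/mol; best chair for trans: E = 0.00 kcal/mol.
The trans isomer is lower by 0.69 kcal/mol.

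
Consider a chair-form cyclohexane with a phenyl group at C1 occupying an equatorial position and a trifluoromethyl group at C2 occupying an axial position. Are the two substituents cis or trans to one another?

C1 and C2 have opposite parity, so their axial bonds point in opposite directions.
With opposite-parity carbons, two substituents on the same face are one axial and one equatorial; opposite faces give both axial or both equatorial.
Here the groups are equatorial/axial → same face → cis.

cis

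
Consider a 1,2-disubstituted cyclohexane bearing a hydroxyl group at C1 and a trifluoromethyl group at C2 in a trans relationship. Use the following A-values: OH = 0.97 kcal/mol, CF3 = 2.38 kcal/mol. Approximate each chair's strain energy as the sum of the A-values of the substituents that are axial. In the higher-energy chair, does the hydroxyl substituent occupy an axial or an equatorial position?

C1 and C2 have opposite parity, so for the trans isomer the two substituents are e,e in one chair and a,a in the other.
Chair I (hydroxyl axial, trifluoromethyl axial): E = 3.35 kcal/mol.
Chair II (hydroxyl equatorial, trifluoromethyl equatorial): E = 0.00 kcal/mol.
Chair I is the less stable (higher-energy) conformer, and in that chair the hydroxyl group is axial.

axial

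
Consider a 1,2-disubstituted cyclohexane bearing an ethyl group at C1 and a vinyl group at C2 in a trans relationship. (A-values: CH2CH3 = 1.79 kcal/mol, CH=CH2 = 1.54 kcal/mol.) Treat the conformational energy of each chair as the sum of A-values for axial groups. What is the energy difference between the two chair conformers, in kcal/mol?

C1 and C2 have opposite parity, so for the trans isomer the two substituents are e,e in one chair and a,a in the other.
Chair I (ethyl axial, vinyl axial): E = 3.33 kcal/mol.
Chair II (ethyl equatorial, vinyl equatorial): E = 0.00 kcal/mol.
ΔE = 3.33 − 0.00 = 3.33 kcal/mol; chair II is more stable.

3.33 kcal/mol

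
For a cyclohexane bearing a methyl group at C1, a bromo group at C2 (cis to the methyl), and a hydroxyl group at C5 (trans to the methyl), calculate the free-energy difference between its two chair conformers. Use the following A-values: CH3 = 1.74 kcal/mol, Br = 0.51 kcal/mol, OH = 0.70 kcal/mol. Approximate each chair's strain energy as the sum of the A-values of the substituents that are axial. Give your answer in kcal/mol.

0.53 kcal/mol

Chair I (methyl axial, bromo equatorial, hydroxyl equatorial): E = 1.74 kcal/mol.
Chair II (methyl equatorial, bromo axial, hydroxyl axial): E = 1.21 kcal/mol.
ΔE = 1.74 − 1.21 = 0.53 kcal/mol; chair II is more stable.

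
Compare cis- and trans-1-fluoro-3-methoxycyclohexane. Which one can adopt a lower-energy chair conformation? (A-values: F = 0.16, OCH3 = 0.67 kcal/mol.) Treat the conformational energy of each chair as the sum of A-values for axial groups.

cis

At 1,3 positions (parity same): cis → (e,e or a,a); trans → (a,e or e,a).
Best chair for cis: E = 0.00 kcal/mol; best chair for trans: E = 0.16 kcal/mol.
The cis isomer is lower by 0.16 kcal/mol.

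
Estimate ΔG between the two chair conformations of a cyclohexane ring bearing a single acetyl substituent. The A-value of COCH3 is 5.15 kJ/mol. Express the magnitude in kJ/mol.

A monosubstituted cyclohexane has one chair with the acetyl group axial (E = A = 5.15 kJ/mol) and one with it equatorial (E = 0).
ΔE = 5.15 − 0 = 5.15 kJ/mol.

5.15 kJ/mol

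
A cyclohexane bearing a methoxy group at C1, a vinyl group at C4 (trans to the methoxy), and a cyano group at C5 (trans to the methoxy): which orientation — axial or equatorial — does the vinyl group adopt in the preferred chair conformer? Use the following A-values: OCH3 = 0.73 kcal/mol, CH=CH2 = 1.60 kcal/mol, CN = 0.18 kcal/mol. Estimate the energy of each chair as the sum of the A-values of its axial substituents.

equatorial

Chair I (methoxy axial, vinyl axial, cyano equatorial): E = 2.33 kcal/mol.
Chair II (methoxy equatorial, vinyl equatorial, cyano axial): E = 0.18 kcal/mol.
Chair II is the more stable (lower-energy) conformer, and in that chair the vinyl group is equatorial.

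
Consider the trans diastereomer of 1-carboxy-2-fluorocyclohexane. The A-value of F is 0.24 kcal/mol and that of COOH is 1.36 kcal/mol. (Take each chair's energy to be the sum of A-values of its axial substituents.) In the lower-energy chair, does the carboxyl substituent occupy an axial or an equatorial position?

C1 and C2 have opposite parity, so for the trans isomer the two substituents are e,e in one chair and a,a in the other.
Chair I (fluoro axial, carboxyl axial): E = 1.60 kcal/mol.
Chair II (fluoro equatorial, carboxyl equatorial): E = 0.00 kcal/mol.
Chair II is the more stable (lower-energy) conformer, and in that chair the carboxyl group is equatorial.

equatorial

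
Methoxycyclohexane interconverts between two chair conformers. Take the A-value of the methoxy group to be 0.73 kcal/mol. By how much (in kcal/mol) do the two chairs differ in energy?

A monosubstituted cyclohexane has one chair with the methoxy group axial (E = A = 0.73 kcal/mol) and one with it equatorial (E = 0).
ΔE = 0.73 − 0 = 0.73 kcal/mol.

0.73 kcal/mol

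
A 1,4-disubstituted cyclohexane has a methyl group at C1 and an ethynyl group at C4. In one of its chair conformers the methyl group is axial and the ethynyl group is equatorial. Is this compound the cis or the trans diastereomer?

C1 and C4 have opposite parity, so their axial bonds point in opposite directions.
With opposite-parity carbons, two substituents on the same face are one axial and one equatorial; opposite faces give both axial or both equatorial.
Here the groups are axial/equatorial → same face → cis.

cis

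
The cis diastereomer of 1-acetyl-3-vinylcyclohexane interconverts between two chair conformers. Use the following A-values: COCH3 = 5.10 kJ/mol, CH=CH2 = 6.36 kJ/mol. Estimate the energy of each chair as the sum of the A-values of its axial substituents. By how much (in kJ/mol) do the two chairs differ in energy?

11.46 kJ/mol

C1 and C3 have the same parity, so for the cis isomer the two substituents are e,e in one chair and a,a in the other.
Chair I (acetyl axial, vinyl axial): E = 11.46 kJ/mol.
Chair II (acetyl equatorial, vinyl equatorial): E = 0.00 kJ/mol.
ΔE = 11.46 − 0.00 = 11.46 kJ/mol; chair II is more stable.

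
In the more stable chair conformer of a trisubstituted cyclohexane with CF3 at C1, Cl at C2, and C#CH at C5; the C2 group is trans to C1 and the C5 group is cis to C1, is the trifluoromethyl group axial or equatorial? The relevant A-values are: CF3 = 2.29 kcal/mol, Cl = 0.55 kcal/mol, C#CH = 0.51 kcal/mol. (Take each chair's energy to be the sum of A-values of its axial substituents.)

equatorial

Chair I (trifluoromethyl axial, chloro axial, ethynyl axial): E = 3.35 kcal/mol.
Chair II (trifluoromethyl equatorial, chloro equatorial, ethynyl equatorial): E = 0.00 kcal/mol.
Chair II is the more stable (lower-energy) conformer, and in that chair the trifluoromethyl group is equatorial.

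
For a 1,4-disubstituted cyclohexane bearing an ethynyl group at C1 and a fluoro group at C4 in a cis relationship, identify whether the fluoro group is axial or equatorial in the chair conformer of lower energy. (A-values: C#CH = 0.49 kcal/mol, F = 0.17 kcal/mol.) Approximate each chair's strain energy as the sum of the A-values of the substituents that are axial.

C1 and C4 have opposite parity, so for the cis isomer the two substituents are one axial and one equatorial in each chair.
Chair I (ethynyl axial, fluoro equatorial): E = 0.49 kcal/mol.
Chair II (ethynyl equatorial, fluoro axial): E = 0.17 kcal/mol.
Chair II is the more stable (lower-energy) conformer, and in that chair the fluoro group is axial.

axial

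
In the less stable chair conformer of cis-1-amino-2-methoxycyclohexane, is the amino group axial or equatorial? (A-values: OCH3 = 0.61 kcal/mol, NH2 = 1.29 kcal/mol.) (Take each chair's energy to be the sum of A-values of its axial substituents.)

axial

C1 and C2 have opposite parity, so for the cis isomer the two substituents are one axial and one equatorial in each chair.
Chair I (methoxy axial, amino equatorial): E = 0.61 kcal/mol.
Chair II (methoxy equatorial, amino axial): E = 1.29 kcal/mol.
Chair II is the less stable (higher-energy) conformer, and in that chair the amino group is axial.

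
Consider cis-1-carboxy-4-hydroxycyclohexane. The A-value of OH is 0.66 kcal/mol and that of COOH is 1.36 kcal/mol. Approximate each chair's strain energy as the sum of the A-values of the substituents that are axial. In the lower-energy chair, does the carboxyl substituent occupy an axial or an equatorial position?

C1 and C4 have opposite parity, so for the cis isomer the two substituents are one axial and one equatorial in each chair.
Chair I (hydroxyl axial, carboxyl equatorial): E = 0.66 kcal/mol.
Chair II (hydroxyl equatorial, carboxyl axial): E = 1.36 kcal/mol.
Chair I is the more stable (lower-energy) conformer, and in that chair the carboxyl group is equatorial.

equatorial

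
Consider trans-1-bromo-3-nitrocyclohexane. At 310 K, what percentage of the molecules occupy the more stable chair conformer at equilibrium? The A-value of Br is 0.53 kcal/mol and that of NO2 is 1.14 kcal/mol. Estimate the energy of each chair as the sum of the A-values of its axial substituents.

C1 and C3 have the same parity, so for the trans isomer the two substituents are one axial and one equatorial in each chair.
Chair I (bromo axial, nitro equatorial): E = 0.53 kcal/mol; chair II (bromo equatorial, nitro axial): E = 1.14 kcal/mol.
ΔG = 0.61 kcal/mol between the two chairs.
K = exp(ΔG/RT) with R = 1.987×10⁻³ kcal mol⁻¹ K⁻¹ and T = 310 K gives K ≈ 2.69.
Fraction in the lower-energy chair = K/(K+1) = 72.9%.

72.9%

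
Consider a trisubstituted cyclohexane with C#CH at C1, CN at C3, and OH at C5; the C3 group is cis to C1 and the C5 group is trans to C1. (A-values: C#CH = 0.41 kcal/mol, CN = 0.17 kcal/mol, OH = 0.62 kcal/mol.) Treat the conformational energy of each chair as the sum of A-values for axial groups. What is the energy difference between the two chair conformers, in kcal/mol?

0.04 kcal/mol

Chair I (ethynyl axial, cyano axial, hydroxyl equatorial): E = 0.58 kcal/mol.
Chair II (ethynyl equatorial, cyano equatorial, hydroxyl axial): E = 0.62 kcal/mol.
ΔE = 0.62 − 0.58 = 0.04 kcal/mol; chair I is more stable.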